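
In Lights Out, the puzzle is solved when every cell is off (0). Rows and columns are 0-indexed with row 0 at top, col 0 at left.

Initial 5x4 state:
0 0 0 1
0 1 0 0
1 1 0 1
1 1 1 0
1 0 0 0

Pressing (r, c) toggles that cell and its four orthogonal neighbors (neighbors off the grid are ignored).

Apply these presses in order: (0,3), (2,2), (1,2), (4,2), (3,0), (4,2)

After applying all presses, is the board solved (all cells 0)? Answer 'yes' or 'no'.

After press 1 at (0,3):
0 0 1 0
0 1 0 1
1 1 0 1
1 1 1 0
1 0 0 0

After press 2 at (2,2):
0 0 1 0
0 1 1 1
1 0 1 0
1 1 0 0
1 0 0 0

After press 3 at (1,2):
0 0 0 0
0 0 0 0
1 0 0 0
1 1 0 0
1 0 0 0

After press 4 at (4,2):
0 0 0 0
0 0 0 0
1 0 0 0
1 1 1 0
1 1 1 1

After press 5 at (3,0):
0 0 0 0
0 0 0 0
0 0 0 0
0 0 1 0
0 1 1 1

After press 6 at (4,2):
0 0 0 0
0 0 0 0
0 0 0 0
0 0 0 0
0 0 0 0

Lights still on: 0

Answer: yes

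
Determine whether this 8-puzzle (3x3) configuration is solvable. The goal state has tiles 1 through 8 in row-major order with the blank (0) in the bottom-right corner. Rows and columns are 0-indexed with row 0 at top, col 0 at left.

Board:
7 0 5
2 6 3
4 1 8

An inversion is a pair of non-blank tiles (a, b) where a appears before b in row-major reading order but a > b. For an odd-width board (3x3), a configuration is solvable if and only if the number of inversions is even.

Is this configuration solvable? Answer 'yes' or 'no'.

Answer: yes

Derivation:
Inversions (pairs i<j in row-major order where tile[i] > tile[j] > 0): 16
16 is even, so the puzzle is solvable.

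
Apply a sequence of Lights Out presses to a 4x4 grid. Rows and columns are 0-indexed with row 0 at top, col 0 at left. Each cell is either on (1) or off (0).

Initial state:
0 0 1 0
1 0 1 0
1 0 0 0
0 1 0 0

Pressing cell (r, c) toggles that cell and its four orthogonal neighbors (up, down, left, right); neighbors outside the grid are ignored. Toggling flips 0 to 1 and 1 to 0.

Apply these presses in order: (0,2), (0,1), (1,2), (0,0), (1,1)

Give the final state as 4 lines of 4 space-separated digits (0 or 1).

After press 1 at (0,2):
0 1 0 1
1 0 0 0
1 0 0 0
0 1 0 0

After press 2 at (0,1):
1 0 1 1
1 1 0 0
1 0 0 0
0 1 0 0

After press 3 at (1,2):
1 0 0 1
1 0 1 1
1 0 1 0
0 1 0 0

After press 4 at (0,0):
0 1 0 1
0 0 1 1
1 0 1 0
0 1 0 0

After press 5 at (1,1):
0 0 0 1
1 1 0 1
1 1 1 0
0 1 0 0

Answer: 0 0 0 1
1 1 0 1
1 1 1 0
0 1 0 0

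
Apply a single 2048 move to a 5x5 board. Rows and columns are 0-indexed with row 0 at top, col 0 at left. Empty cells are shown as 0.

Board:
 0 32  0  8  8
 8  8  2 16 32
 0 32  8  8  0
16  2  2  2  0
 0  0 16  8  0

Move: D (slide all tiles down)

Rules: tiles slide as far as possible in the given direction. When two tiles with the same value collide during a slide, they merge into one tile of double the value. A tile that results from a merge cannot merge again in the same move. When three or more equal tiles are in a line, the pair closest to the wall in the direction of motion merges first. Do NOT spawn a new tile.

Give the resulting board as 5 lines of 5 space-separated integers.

Slide down:
col 0: [0, 8, 0, 16, 0] -> [0, 0, 0, 8, 16]
col 1: [32, 8, 32, 2, 0] -> [0, 32, 8, 32, 2]
col 2: [0, 2, 8, 2, 16] -> [0, 2, 8, 2, 16]
col 3: [8, 16, 8, 2, 8] -> [8, 16, 8, 2, 8]
col 4: [8, 32, 0, 0, 0] -> [0, 0, 0, 8, 32]

Answer:  0  0  0  8  0
 0 32  2 16  0
 0  8  8  8  0
 8 32  2  2  8
16  2 16  8 32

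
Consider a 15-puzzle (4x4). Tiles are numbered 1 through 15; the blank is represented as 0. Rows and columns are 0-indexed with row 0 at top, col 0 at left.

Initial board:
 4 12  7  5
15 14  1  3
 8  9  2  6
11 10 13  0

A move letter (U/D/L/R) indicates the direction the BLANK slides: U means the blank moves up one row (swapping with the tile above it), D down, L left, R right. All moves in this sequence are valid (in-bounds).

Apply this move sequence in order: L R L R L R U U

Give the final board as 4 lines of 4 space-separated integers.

After move 1 (L):
 4 12  7  5
15 14  1  3
 8  9  2  6
11 10  0 13

After move 2 (R):
 4 12  7  5
15 14  1  3
 8  9  2  6
11 10 13  0

After move 3 (L):
 4 12  7  5
15 14  1  3
 8  9  2  6
11 10  0 13

After move 4 (R):
 4 12  7  5
15 14  1  3
 8  9  2  6
11 10 13  0

After move 5 (L):
 4 12  7  5
15 14  1  3
 8  9  2  6
11 10  0 13

After move 6 (R):
 4 12  7  5
15 14  1  3
 8  9  2  6
11 10 13  0

After move 7 (U):
 4 12  7  5
15 14  1  3
 8  9  2  0
11 10 13  6

After move 8 (U):
 4 12  7  5
15 14  1  0
 8  9  2  3
11 10 13  6

Answer:  4 12  7  5
15 14  1  0
 8  9  2  3
11 10 13  6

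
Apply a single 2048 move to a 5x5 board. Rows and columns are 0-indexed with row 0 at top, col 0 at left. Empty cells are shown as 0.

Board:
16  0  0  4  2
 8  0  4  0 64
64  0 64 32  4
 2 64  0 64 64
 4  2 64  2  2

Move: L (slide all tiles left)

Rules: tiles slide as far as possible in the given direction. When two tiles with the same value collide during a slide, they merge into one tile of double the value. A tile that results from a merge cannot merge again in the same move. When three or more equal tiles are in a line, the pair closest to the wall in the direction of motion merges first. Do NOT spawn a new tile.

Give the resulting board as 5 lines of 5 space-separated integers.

Slide left:
row 0: [16, 0, 0, 4, 2] -> [16, 4, 2, 0, 0]
row 1: [8, 0, 4, 0, 64] -> [8, 4, 64, 0, 0]
row 2: [64, 0, 64, 32, 4] -> [128, 32, 4, 0, 0]
row 3: [2, 64, 0, 64, 64] -> [2, 128, 64, 0, 0]
row 4: [4, 2, 64, 2, 2] -> [4, 2, 64, 4, 0]

Answer:  16   4   2   0   0
  8   4  64   0   0
128  32   4   0   0
  2 128  64   0   0
  4   2  64   4   0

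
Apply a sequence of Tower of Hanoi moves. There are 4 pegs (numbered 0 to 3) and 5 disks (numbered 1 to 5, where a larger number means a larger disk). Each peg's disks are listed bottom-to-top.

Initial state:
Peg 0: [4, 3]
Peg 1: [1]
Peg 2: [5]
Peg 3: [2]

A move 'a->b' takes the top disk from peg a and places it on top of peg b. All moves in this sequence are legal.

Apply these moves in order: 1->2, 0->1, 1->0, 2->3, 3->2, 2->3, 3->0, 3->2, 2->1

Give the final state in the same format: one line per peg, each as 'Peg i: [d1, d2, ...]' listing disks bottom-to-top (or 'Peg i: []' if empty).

After move 1 (1->2):
Peg 0: [4, 3]
Peg 1: []
Peg 2: [5, 1]
Peg 3: [2]

After move 2 (0->1):
Peg 0: [4]
Peg 1: [3]
Peg 2: [5, 1]
Peg 3: [2]

After move 3 (1->0):
Peg 0: [4, 3]
Peg 1: []
Peg 2: [5, 1]
Peg 3: [2]

After move 4 (2->3):
Peg 0: [4, 3]
Peg 1: []
Peg 2: [5]
Peg 3: [2, 1]

After move 5 (3->2):
Peg 0: [4, 3]
Peg 1: []
Peg 2: [5, 1]
Peg 3: [2]

After move 6 (2->3):
Peg 0: [4, 3]
Peg 1: []
Peg 2: [5]
Peg 3: [2, 1]

After move 7 (3->0):
Peg 0: [4, 3, 1]
Peg 1: []
Peg 2: [5]
Peg 3: [2]

After move 8 (3->2):
Peg 0: [4, 3, 1]
Peg 1: []
Peg 2: [5, 2]
Peg 3: []

After move 9 (2->1):
Peg 0: [4, 3, 1]
Peg 1: [2]
Peg 2: [5]
Peg 3: []

Answer: Peg 0: [4, 3, 1]
Peg 1: [2]
Peg 2: [5]
Peg 3: []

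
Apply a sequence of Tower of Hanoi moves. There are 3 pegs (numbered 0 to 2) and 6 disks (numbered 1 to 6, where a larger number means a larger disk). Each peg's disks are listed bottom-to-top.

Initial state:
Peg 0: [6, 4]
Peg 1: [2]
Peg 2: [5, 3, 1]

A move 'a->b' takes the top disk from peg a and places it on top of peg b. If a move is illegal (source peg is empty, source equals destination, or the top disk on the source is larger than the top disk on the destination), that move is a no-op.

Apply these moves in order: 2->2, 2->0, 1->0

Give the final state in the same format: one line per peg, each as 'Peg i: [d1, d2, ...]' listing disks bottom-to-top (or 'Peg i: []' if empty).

Answer: Peg 0: [6, 4, 1]
Peg 1: [2]
Peg 2: [5, 3]

Derivation:
After move 1 (2->2):
Peg 0: [6, 4]
Peg 1: [2]
Peg 2: [5, 3, 1]

After move 2 (2->0):
Peg 0: [6, 4, 1]
Peg 1: [2]
Peg 2: [5, 3]

After move 3 (1->0):
Peg 0: [6, 4, 1]
Peg 1: [2]
Peg 2: [5, 3]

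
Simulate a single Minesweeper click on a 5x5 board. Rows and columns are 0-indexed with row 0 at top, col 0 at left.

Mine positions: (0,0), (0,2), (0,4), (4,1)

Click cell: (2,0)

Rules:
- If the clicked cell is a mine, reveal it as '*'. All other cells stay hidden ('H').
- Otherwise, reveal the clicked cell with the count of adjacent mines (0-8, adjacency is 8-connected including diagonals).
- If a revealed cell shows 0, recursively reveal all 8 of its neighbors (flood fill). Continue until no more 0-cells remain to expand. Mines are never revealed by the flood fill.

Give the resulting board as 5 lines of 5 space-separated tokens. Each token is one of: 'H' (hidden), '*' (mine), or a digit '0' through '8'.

H H H H H
1 2 1 2 1
0 0 0 0 0
1 1 1 0 0
H H 1 0 0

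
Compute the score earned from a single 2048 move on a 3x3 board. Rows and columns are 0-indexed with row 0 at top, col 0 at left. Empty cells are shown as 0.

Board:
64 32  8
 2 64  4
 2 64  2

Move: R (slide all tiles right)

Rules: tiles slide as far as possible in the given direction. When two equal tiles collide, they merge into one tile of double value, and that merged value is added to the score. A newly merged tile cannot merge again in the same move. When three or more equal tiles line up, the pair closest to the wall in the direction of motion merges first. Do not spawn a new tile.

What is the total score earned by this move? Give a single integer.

Answer: 0

Derivation:
Slide right:
row 0: [64, 32, 8] -> [64, 32, 8]  score +0 (running 0)
row 1: [2, 64, 4] -> [2, 64, 4]  score +0 (running 0)
row 2: [2, 64, 2] -> [2, 64, 2]  score +0 (running 0)
Board after move:
64 32  8
 2 64  4
 2 64  2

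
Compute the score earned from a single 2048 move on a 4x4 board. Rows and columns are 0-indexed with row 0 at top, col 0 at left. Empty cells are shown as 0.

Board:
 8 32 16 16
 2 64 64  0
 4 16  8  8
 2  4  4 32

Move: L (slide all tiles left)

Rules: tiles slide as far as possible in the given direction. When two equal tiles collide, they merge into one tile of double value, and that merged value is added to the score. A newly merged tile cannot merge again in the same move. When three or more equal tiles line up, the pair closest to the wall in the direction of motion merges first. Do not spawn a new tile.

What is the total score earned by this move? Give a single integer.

Slide left:
row 0: [8, 32, 16, 16] -> [8, 32, 32, 0]  score +32 (running 32)
row 1: [2, 64, 64, 0] -> [2, 128, 0, 0]  score +128 (running 160)
row 2: [4, 16, 8, 8] -> [4, 16, 16, 0]  score +16 (running 176)
row 3: [2, 4, 4, 32] -> [2, 8, 32, 0]  score +8 (running 184)
Board after move:
  8  32  32   0
  2 128   0   0
  4  16  16   0
  2   8  32   0

Answer: 184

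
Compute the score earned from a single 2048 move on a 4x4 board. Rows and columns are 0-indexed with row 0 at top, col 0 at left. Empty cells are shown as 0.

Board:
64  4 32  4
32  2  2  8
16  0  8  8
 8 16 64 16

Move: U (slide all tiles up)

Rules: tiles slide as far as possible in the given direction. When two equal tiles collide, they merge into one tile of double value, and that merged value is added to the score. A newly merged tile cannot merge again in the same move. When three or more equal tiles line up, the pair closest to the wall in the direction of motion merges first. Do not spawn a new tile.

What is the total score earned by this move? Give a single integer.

Answer: 16

Derivation:
Slide up:
col 0: [64, 32, 16, 8] -> [64, 32, 16, 8]  score +0 (running 0)
col 1: [4, 2, 0, 16] -> [4, 2, 16, 0]  score +0 (running 0)
col 2: [32, 2, 8, 64] -> [32, 2, 8, 64]  score +0 (running 0)
col 3: [4, 8, 8, 16] -> [4, 16, 16, 0]  score +16 (running 16)
Board after move:
64  4 32  4
32  2  2 16
16 16  8 16
 8  0 64  0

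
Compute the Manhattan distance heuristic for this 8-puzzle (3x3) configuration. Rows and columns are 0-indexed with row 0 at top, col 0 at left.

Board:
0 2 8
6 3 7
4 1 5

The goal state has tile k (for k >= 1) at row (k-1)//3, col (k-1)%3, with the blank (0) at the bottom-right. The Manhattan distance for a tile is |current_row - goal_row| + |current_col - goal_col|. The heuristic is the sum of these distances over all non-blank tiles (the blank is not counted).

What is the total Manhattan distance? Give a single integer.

Tile 2: (0,1)->(0,1) = 0
Tile 8: (0,2)->(2,1) = 3
Tile 6: (1,0)->(1,2) = 2
Tile 3: (1,1)->(0,2) = 2
Tile 7: (1,2)->(2,0) = 3
Tile 4: (2,0)->(1,0) = 1
Tile 1: (2,1)->(0,0) = 3
Tile 5: (2,2)->(1,1) = 2
Sum: 0 + 3 + 2 + 2 + 3 + 1 + 3 + 2 = 16

Answer: 16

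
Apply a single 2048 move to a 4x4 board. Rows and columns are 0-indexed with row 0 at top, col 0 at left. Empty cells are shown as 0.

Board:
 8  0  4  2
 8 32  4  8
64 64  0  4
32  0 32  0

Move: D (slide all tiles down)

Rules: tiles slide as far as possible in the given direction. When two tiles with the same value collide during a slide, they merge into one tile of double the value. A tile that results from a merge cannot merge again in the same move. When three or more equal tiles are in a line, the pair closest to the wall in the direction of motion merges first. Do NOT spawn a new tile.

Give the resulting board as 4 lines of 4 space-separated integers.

Slide down:
col 0: [8, 8, 64, 32] -> [0, 16, 64, 32]
col 1: [0, 32, 64, 0] -> [0, 0, 32, 64]
col 2: [4, 4, 0, 32] -> [0, 0, 8, 32]
col 3: [2, 8, 4, 0] -> [0, 2, 8, 4]

Answer:  0  0  0  0
16  0  0  2
64 32  8  8
32 64 32  4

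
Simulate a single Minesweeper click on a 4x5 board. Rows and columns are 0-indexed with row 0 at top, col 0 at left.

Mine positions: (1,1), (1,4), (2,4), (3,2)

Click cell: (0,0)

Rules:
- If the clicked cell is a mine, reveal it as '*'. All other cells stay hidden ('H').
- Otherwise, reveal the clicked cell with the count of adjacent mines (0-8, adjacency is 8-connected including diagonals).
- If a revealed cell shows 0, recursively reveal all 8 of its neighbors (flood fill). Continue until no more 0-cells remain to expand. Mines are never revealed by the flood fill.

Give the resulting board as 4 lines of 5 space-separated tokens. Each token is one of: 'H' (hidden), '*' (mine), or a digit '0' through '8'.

1 H H H H
H H H H H
H H H H H
H H H H H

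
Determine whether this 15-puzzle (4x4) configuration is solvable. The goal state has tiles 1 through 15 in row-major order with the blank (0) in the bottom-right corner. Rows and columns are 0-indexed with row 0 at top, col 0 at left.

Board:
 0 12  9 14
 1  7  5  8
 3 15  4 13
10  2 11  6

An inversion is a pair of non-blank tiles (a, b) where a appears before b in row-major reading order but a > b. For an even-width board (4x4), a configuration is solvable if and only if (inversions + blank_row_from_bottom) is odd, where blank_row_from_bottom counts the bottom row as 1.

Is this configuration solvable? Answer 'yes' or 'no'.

Inversions: 57
Blank is in row 0 (0-indexed from top), which is row 4 counting from the bottom (bottom = 1).
57 + 4 = 61, which is odd, so the puzzle is solvable.

Answer: yes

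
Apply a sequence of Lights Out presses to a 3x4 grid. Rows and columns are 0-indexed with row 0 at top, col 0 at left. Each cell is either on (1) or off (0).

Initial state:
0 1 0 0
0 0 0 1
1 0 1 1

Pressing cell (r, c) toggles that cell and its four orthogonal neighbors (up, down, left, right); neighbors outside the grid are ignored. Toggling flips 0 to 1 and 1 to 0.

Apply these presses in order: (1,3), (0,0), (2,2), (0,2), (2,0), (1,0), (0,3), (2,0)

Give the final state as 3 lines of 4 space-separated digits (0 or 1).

After press 1 at (1,3):
0 1 0 1
0 0 1 0
1 0 1 0

After press 2 at (0,0):
1 0 0 1
1 0 1 0
1 0 1 0

After press 3 at (2,2):
1 0 0 1
1 0 0 0
1 1 0 1

After press 4 at (0,2):
1 1 1 0
1 0 1 0
1 1 0 1

After press 5 at (2,0):
1 1 1 0
0 0 1 0
0 0 0 1

After press 6 at (1,0):
0 1 1 0
1 1 1 0
1 0 0 1

After press 7 at (0,3):
0 1 0 1
1 1 1 1
1 0 0 1

After press 8 at (2,0):
0 1 0 1
0 1 1 1
0 1 0 1

Answer: 0 1 0 1
0 1 1 1
0 1 0 1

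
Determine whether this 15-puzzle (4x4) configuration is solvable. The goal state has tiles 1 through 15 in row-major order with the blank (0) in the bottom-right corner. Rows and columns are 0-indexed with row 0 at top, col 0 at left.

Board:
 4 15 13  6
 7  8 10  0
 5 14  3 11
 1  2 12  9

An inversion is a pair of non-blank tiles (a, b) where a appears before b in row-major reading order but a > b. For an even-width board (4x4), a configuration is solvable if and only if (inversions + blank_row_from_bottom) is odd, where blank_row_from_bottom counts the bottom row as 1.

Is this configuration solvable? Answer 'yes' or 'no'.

Inversions: 59
Blank is in row 1 (0-indexed from top), which is row 3 counting from the bottom (bottom = 1).
59 + 3 = 62, which is even, so the puzzle is not solvable.

Answer: no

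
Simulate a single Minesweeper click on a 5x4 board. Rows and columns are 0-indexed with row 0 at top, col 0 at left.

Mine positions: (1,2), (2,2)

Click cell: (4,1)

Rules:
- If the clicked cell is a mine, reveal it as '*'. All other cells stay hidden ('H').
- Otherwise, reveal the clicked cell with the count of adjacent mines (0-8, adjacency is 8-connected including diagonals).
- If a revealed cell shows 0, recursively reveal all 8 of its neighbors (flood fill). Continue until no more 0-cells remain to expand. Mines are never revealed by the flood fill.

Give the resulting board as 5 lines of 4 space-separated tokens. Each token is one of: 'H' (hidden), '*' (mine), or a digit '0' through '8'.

0 1 H H
0 2 H H
0 2 H H
0 1 1 1
0 0 0 0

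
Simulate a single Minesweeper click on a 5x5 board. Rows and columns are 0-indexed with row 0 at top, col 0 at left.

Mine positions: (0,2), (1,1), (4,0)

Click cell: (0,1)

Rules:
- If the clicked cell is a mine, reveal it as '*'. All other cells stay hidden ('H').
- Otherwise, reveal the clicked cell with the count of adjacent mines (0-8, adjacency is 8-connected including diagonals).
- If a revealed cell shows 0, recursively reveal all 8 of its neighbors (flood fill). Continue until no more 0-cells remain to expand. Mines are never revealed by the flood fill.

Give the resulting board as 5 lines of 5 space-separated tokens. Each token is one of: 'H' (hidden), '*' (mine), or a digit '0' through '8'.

H 2 H H H
H H H H H
H H H H H
H H H H H
H H H H H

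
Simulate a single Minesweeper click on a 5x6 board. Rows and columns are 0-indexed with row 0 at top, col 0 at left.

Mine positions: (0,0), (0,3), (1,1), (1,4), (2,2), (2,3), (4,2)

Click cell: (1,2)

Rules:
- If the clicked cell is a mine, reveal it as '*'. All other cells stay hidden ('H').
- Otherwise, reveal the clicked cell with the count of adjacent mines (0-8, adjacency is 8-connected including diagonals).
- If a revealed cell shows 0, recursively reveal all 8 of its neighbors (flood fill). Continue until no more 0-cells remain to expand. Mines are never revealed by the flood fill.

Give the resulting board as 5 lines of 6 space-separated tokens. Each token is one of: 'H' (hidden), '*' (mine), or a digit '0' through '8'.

H H H H H H
H H 4 H H H
H H H H H H
H H H H H H
H H H H H H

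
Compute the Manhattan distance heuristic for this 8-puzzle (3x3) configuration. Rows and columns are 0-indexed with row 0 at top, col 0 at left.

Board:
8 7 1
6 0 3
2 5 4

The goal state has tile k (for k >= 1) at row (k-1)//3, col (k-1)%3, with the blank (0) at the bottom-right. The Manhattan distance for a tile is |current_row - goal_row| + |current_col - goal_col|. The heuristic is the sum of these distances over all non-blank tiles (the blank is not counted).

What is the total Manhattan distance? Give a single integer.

Tile 8: at (0,0), goal (2,1), distance |0-2|+|0-1| = 3
Tile 7: at (0,1), goal (2,0), distance |0-2|+|1-0| = 3
Tile 1: at (0,2), goal (0,0), distance |0-0|+|2-0| = 2
Tile 6: at (1,0), goal (1,2), distance |1-1|+|0-2| = 2
Tile 3: at (1,2), goal (0,2), distance |1-0|+|2-2| = 1
Tile 2: at (2,0), goal (0,1), distance |2-0|+|0-1| = 3
Tile 5: at (2,1), goal (1,1), distance |2-1|+|1-1| = 1
Tile 4: at (2,2), goal (1,0), distance |2-1|+|2-0| = 3
Sum: 3 + 3 + 2 + 2 + 1 + 3 + 1 + 3 = 18

Answer: 18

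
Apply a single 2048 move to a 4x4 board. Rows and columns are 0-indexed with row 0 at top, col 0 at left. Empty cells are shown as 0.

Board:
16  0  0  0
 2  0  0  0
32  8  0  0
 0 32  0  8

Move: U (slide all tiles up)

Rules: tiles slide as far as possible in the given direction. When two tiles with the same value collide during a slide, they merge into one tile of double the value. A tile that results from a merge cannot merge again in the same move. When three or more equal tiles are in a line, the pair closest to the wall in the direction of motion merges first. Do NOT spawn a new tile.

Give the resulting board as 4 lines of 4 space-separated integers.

Slide up:
col 0: [16, 2, 32, 0] -> [16, 2, 32, 0]
col 1: [0, 0, 8, 32] -> [8, 32, 0, 0]
col 2: [0, 0, 0, 0] -> [0, 0, 0, 0]
col 3: [0, 0, 0, 8] -> [8, 0, 0, 0]

Answer: 16  8  0  8
 2 32  0  0
32  0  0  0
 0  0  0  0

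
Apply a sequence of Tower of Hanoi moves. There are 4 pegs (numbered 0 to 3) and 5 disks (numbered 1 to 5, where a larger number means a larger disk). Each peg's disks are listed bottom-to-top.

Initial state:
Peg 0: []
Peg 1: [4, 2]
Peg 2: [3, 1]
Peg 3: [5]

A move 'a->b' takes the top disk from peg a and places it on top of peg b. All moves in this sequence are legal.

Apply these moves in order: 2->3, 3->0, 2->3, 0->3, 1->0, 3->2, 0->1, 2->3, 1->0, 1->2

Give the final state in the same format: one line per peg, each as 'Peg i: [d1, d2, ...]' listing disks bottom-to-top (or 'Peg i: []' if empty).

After move 1 (2->3):
Peg 0: []
Peg 1: [4, 2]
Peg 2: [3]
Peg 3: [5, 1]

After move 2 (3->0):
Peg 0: [1]
Peg 1: [4, 2]
Peg 2: [3]
Peg 3: [5]

After move 3 (2->3):
Peg 0: [1]
Peg 1: [4, 2]
Peg 2: []
Peg 3: [5, 3]

After move 4 (0->3):
Peg 0: []
Peg 1: [4, 2]
Peg 2: []
Peg 3: [5, 3, 1]

After move 5 (1->0):
Peg 0: [2]
Peg 1: [4]
Peg 2: []
Peg 3: [5, 3, 1]

After move 6 (3->2):
Peg 0: [2]
Peg 1: [4]
Peg 2: [1]
Peg 3: [5, 3]

After move 7 (0->1):
Peg 0: []
Peg 1: [4, 2]
Peg 2: [1]
Peg 3: [5, 3]

After move 8 (2->3):
Peg 0: []
Peg 1: [4, 2]
Peg 2: []
Peg 3: [5, 3, 1]

After move 9 (1->0):
Peg 0: [2]
Peg 1: [4]
Peg 2: []
Peg 3: [5, 3, 1]

After move 10 (1->2):
Peg 0: [2]
Peg 1: []
Peg 2: [4]
Peg 3: [5, 3, 1]

Answer: Peg 0: [2]
Peg 1: []
Peg 2: [4]
Peg 3: [5, 3, 1]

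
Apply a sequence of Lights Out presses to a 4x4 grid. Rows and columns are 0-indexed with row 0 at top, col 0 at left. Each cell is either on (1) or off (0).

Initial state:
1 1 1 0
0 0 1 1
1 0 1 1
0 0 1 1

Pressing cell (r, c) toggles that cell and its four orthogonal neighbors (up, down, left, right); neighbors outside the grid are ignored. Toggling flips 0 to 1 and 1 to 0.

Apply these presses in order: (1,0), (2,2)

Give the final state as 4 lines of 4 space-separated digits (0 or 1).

After press 1 at (1,0):
0 1 1 0
1 1 1 1
0 0 1 1
0 0 1 1

After press 2 at (2,2):
0 1 1 0
1 1 0 1
0 1 0 0
0 0 0 1

Answer: 0 1 1 0
1 1 0 1
0 1 0 0
0 0 0 1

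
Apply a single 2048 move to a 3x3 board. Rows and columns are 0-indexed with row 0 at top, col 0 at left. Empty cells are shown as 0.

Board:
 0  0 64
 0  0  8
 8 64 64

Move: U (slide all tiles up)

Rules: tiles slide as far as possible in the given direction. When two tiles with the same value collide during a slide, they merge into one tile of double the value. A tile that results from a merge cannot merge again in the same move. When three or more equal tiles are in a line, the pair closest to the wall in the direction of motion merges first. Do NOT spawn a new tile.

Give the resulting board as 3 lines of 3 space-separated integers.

Slide up:
col 0: [0, 0, 8] -> [8, 0, 0]
col 1: [0, 0, 64] -> [64, 0, 0]
col 2: [64, 8, 64] -> [64, 8, 64]

Answer:  8 64 64
 0  0  8
 0  0 64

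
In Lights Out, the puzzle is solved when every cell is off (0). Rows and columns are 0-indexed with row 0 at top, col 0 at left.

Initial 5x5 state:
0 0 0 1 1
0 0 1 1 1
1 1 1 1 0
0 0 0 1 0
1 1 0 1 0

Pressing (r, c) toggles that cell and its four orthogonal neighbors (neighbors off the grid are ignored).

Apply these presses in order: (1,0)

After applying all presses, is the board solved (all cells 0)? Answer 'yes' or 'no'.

After press 1 at (1,0):
1 0 0 1 1
1 1 1 1 1
0 1 1 1 0
0 0 0 1 0
1 1 0 1 0

Lights still on: 15

Answer: no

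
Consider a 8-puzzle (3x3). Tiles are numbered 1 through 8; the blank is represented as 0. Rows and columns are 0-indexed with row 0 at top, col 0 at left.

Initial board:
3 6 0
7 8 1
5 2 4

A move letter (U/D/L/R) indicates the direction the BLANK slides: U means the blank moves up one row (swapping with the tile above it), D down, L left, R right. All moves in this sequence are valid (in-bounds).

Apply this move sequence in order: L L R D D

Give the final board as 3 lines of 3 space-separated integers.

After move 1 (L):
3 0 6
7 8 1
5 2 4

After move 2 (L):
0 3 6
7 8 1
5 2 4

After move 3 (R):
3 0 6
7 8 1
5 2 4

After move 4 (D):
3 8 6
7 0 1
5 2 4

After move 5 (D):
3 8 6
7 2 1
5 0 4

Answer: 3 8 6
7 2 1
5 0 4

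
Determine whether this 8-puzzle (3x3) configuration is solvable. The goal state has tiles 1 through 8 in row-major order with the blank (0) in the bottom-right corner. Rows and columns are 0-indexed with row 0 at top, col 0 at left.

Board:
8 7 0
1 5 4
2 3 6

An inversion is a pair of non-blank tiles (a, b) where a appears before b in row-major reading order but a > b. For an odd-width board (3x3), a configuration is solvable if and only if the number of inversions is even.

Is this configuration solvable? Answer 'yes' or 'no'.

Inversions (pairs i<j in row-major order where tile[i] > tile[j] > 0): 18
18 is even, so the puzzle is solvable.

Answer: yes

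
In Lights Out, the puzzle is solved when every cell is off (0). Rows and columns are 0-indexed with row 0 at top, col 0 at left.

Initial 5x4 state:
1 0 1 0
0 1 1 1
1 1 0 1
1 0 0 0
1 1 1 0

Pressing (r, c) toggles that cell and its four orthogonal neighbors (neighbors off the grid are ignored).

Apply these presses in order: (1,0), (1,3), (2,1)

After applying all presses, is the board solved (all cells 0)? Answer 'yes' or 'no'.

Answer: no

Derivation:
After press 1 at (1,0):
0 0 1 0
1 0 1 1
0 1 0 1
1 0 0 0
1 1 1 0

After press 2 at (1,3):
0 0 1 1
1 0 0 0
0 1 0 0
1 0 0 0
1 1 1 0

After press 3 at (2,1):
0 0 1 1
1 1 0 0
1 0 1 0
1 1 0 0
1 1 1 0

Lights still on: 11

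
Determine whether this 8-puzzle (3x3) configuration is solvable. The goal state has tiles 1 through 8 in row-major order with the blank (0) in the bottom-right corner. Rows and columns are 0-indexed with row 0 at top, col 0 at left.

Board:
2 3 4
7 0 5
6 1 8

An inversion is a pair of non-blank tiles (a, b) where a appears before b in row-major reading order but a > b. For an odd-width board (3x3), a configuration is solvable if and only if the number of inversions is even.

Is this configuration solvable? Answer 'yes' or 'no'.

Inversions (pairs i<j in row-major order where tile[i] > tile[j] > 0): 8
8 is even, so the puzzle is solvable.

Answer: yes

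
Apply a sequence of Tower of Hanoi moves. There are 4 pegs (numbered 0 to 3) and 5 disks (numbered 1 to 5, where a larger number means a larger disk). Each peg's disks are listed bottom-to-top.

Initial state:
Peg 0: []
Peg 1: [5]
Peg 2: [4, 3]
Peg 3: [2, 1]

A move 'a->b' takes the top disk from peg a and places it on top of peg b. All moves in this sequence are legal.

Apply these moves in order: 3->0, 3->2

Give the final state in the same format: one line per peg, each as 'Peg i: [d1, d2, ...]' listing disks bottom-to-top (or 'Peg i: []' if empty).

After move 1 (3->0):
Peg 0: [1]
Peg 1: [5]
Peg 2: [4, 3]
Peg 3: [2]

After move 2 (3->2):
Peg 0: [1]
Peg 1: [5]
Peg 2: [4, 3, 2]
Peg 3: []

Answer: Peg 0: [1]
Peg 1: [5]
Peg 2: [4, 3, 2]
Peg 3: []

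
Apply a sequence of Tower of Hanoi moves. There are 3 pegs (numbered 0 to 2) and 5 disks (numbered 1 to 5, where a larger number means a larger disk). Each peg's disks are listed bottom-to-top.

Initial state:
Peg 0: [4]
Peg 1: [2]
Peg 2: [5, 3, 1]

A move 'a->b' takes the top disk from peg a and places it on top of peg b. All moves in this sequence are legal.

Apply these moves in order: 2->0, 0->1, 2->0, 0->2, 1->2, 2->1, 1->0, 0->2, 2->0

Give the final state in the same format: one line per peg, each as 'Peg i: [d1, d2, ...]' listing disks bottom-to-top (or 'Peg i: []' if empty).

Answer: Peg 0: [4, 1]
Peg 1: [2]
Peg 2: [5, 3]

Derivation:
After move 1 (2->0):
Peg 0: [4, 1]
Peg 1: [2]
Peg 2: [5, 3]

After move 2 (0->1):
Peg 0: [4]
Peg 1: [2, 1]
Peg 2: [5, 3]

After move 3 (2->0):
Peg 0: [4, 3]
Peg 1: [2, 1]
Peg 2: [5]

After move 4 (0->2):
Peg 0: [4]
Peg 1: [2, 1]
Peg 2: [5, 3]

After move 5 (1->2):
Peg 0: [4]
Peg 1: [2]
Peg 2: [5, 3, 1]

After move 6 (2->1):
Peg 0: [4]
Peg 1: [2, 1]
Peg 2: [5, 3]

After move 7 (1->0):
Peg 0: [4, 1]
Peg 1: [2]
Peg 2: [5, 3]

After move 8 (0->2):
Peg 0: [4]
Peg 1: [2]
Peg 2: [5, 3, 1]

After move 9 (2->0):
Peg 0: [4, 1]
Peg 1: [2]
Peg 2: [5, 3]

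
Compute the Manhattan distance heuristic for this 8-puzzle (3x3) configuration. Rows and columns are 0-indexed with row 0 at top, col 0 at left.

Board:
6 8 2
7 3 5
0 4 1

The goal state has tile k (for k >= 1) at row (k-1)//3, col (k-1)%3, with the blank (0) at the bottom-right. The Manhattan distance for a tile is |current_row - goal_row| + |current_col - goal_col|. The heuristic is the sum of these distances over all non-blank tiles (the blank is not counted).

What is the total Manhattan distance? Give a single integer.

Answer: 16

Derivation:
Tile 6: at (0,0), goal (1,2), distance |0-1|+|0-2| = 3
Tile 8: at (0,1), goal (2,1), distance |0-2|+|1-1| = 2
Tile 2: at (0,2), goal (0,1), distance |0-0|+|2-1| = 1
Tile 7: at (1,0), goal (2,0), distance |1-2|+|0-0| = 1
Tile 3: at (1,1), goal (0,2), distance |1-0|+|1-2| = 2
Tile 5: at (1,2), goal (1,1), distance |1-1|+|2-1| = 1
Tile 4: at (2,1), goal (1,0), distance |2-1|+|1-0| = 2
Tile 1: at (2,2), goal (0,0), distance |2-0|+|2-0| = 4
Sum: 3 + 2 + 1 + 1 + 2 + 1 + 2 + 4 = 16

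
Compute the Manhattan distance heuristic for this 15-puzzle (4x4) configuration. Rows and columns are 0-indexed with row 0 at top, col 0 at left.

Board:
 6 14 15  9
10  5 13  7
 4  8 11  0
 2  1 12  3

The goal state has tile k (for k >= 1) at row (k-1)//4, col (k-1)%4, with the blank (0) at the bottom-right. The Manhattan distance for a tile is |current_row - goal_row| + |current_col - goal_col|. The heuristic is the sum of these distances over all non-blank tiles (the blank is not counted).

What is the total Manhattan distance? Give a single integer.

Tile 6: at (0,0), goal (1,1), distance |0-1|+|0-1| = 2
Tile 14: at (0,1), goal (3,1), distance |0-3|+|1-1| = 3
Tile 15: at (0,2), goal (3,2), distance |0-3|+|2-2| = 3
Tile 9: at (0,3), goal (2,0), distance |0-2|+|3-0| = 5
Tile 10: at (1,0), goal (2,1), distance |1-2|+|0-1| = 2
Tile 5: at (1,1), goal (1,0), distance |1-1|+|1-0| = 1
Tile 13: at (1,2), goal (3,0), distance |1-3|+|2-0| = 4
Tile 7: at (1,3), goal (1,2), distance |1-1|+|3-2| = 1
Tile 4: at (2,0), goal (0,3), distance |2-0|+|0-3| = 5
Tile 8: at (2,1), goal (1,3), distance |2-1|+|1-3| = 3
Tile 11: at (2,2), goal (2,2), distance |2-2|+|2-2| = 0
Tile 2: at (3,0), goal (0,1), distance |3-0|+|0-1| = 4
Tile 1: at (3,1), goal (0,0), distance |3-0|+|1-0| = 4
Tile 12: at (3,2), goal (2,3), distance |3-2|+|2-3| = 2
Tile 3: at (3,3), goal (0,2), distance |3-0|+|3-2| = 4
Sum: 2 + 3 + 3 + 5 + 2 + 1 + 4 + 1 + 5 + 3 + 0 + 4 + 4 + 2 + 4 = 43

Answer: 43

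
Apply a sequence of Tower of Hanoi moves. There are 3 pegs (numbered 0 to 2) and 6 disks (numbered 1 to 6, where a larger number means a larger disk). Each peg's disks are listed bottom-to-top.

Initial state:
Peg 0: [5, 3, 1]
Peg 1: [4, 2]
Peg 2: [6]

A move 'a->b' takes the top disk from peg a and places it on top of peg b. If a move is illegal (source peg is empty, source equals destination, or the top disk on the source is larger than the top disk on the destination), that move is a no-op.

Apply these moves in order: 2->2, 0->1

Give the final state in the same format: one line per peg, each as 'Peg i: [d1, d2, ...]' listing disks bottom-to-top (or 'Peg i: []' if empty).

After move 1 (2->2):
Peg 0: [5, 3, 1]
Peg 1: [4, 2]
Peg 2: [6]

After move 2 (0->1):
Peg 0: [5, 3]
Peg 1: [4, 2, 1]
Peg 2: [6]

Answer: Peg 0: [5, 3]
Peg 1: [4, 2, 1]
Peg 2: [6]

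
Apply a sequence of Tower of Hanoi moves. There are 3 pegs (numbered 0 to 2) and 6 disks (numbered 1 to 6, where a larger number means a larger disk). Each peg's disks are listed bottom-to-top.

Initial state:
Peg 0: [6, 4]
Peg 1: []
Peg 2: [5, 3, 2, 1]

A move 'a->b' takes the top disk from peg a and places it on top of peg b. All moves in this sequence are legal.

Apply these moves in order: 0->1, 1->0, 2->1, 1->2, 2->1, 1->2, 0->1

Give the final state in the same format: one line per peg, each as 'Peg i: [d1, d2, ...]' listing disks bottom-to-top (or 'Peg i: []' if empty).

Answer: Peg 0: [6]
Peg 1: [4]
Peg 2: [5, 3, 2, 1]

Derivation:
After move 1 (0->1):
Peg 0: [6]
Peg 1: [4]
Peg 2: [5, 3, 2, 1]

After move 2 (1->0):
Peg 0: [6, 4]
Peg 1: []
Peg 2: [5, 3, 2, 1]

After move 3 (2->1):
Peg 0: [6, 4]
Peg 1: [1]
Peg 2: [5, 3, 2]

After move 4 (1->2):
Peg 0: [6, 4]
Peg 1: []
Peg 2: [5, 3, 2, 1]

After move 5 (2->1):
Peg 0: [6, 4]
Peg 1: [1]
Peg 2: [5, 3, 2]

After move 6 (1->2):
Peg 0: [6, 4]
Peg 1: []
Peg 2: [5, 3, 2, 1]

After move 7 (0->1):
Peg 0: [6]
Peg 1: [4]
Peg 2: [5, 3, 2, 1]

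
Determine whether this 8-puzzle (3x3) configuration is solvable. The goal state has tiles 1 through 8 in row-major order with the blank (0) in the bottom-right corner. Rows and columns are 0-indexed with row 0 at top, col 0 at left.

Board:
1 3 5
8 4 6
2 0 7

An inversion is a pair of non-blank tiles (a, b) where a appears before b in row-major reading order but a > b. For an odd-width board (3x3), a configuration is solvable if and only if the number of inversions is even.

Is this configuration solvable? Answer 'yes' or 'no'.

Inversions (pairs i<j in row-major order where tile[i] > tile[j] > 0): 9
9 is odd, so the puzzle is not solvable.

Answer: no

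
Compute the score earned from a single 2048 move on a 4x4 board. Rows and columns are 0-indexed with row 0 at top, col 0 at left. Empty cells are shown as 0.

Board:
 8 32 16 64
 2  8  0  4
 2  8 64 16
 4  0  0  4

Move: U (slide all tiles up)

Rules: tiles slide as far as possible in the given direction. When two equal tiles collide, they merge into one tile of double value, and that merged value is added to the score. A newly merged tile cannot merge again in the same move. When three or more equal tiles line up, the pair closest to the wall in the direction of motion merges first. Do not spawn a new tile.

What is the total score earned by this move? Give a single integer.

Answer: 20

Derivation:
Slide up:
col 0: [8, 2, 2, 4] -> [8, 4, 4, 0]  score +4 (running 4)
col 1: [32, 8, 8, 0] -> [32, 16, 0, 0]  score +16 (running 20)
col 2: [16, 0, 64, 0] -> [16, 64, 0, 0]  score +0 (running 20)
col 3: [64, 4, 16, 4] -> [64, 4, 16, 4]  score +0 (running 20)
Board after move:
 8 32 16 64
 4 16 64  4
 4  0  0 16
 0  0  0  4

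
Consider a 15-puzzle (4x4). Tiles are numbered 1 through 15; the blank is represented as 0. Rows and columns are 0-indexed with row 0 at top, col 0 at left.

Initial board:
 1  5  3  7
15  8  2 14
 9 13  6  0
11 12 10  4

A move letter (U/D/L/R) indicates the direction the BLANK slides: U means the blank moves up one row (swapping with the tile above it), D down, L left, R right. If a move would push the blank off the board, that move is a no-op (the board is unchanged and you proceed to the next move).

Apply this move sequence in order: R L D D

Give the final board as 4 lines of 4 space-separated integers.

After move 1 (R):
 1  5  3  7
15  8  2 14
 9 13  6  0
11 12 10  4

After move 2 (L):
 1  5  3  7
15  8  2 14
 9 13  0  6
11 12 10  4

After move 3 (D):
 1  5  3  7
15  8  2 14
 9 13 10  6
11 12  0  4

After move 4 (D):
 1  5  3  7
15  8  2 14
 9 13 10  6
11 12  0  4

Answer:  1  5  3  7
15  8  2 14
 9 13 10  6
11 12  0  4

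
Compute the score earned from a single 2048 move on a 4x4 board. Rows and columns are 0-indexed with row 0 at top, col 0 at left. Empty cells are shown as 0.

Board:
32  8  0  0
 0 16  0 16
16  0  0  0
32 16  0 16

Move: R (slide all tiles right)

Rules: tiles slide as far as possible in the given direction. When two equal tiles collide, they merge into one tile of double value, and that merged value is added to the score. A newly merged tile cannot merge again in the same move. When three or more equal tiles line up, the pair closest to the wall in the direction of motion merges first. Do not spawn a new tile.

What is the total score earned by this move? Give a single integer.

Slide right:
row 0: [32, 8, 0, 0] -> [0, 0, 32, 8]  score +0 (running 0)
row 1: [0, 16, 0, 16] -> [0, 0, 0, 32]  score +32 (running 32)
row 2: [16, 0, 0, 0] -> [0, 0, 0, 16]  score +0 (running 32)
row 3: [32, 16, 0, 16] -> [0, 0, 32, 32]  score +32 (running 64)
Board after move:
 0  0 32  8
 0  0  0 32
 0  0  0 16
 0  0 32 32

Answer: 64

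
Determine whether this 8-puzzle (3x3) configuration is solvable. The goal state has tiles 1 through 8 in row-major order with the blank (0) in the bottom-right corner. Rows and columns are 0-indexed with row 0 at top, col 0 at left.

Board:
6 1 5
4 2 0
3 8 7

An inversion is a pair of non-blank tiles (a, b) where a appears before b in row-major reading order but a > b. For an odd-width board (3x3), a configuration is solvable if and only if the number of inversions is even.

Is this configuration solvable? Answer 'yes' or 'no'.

Answer: no

Derivation:
Inversions (pairs i<j in row-major order where tile[i] > tile[j] > 0): 11
11 is odd, so the puzzle is not solvable.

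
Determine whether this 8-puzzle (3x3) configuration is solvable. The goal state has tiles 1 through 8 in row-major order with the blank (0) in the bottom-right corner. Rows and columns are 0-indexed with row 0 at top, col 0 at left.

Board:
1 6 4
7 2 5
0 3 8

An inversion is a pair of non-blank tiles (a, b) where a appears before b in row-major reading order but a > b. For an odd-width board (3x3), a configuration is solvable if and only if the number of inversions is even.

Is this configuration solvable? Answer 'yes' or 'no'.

Inversions (pairs i<j in row-major order where tile[i] > tile[j] > 0): 10
10 is even, so the puzzle is solvable.

Answer: yes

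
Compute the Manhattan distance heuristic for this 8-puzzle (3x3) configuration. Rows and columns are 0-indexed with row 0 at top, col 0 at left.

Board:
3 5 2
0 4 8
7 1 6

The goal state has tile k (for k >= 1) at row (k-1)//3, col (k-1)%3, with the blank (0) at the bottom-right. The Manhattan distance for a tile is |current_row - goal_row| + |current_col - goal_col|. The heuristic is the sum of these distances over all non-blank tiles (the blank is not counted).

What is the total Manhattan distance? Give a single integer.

Answer: 11

Derivation:
Tile 3: at (0,0), goal (0,2), distance |0-0|+|0-2| = 2
Tile 5: at (0,1), goal (1,1), distance |0-1|+|1-1| = 1
Tile 2: at (0,2), goal (0,1), distance |0-0|+|2-1| = 1
Tile 4: at (1,1), goal (1,0), distance |1-1|+|1-0| = 1
Tile 8: at (1,2), goal (2,1), distance |1-2|+|2-1| = 2
Tile 7: at (2,0), goal (2,0), distance |2-2|+|0-0| = 0
Tile 1: at (2,1), goal (0,0), distance |2-0|+|1-0| = 3
Tile 6: at (2,2), goal (1,2), distance |2-1|+|2-2| = 1
Sum: 2 + 1 + 1 + 1 + 2 + 0 + 3 + 1 = 11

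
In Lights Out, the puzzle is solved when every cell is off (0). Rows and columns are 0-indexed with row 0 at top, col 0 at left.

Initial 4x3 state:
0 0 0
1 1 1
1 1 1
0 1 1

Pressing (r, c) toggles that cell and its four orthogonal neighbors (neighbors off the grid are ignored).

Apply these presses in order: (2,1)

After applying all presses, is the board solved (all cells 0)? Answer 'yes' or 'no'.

Answer: no

Derivation:
After press 1 at (2,1):
0 0 0
1 0 1
0 0 0
0 0 1

Lights still on: 3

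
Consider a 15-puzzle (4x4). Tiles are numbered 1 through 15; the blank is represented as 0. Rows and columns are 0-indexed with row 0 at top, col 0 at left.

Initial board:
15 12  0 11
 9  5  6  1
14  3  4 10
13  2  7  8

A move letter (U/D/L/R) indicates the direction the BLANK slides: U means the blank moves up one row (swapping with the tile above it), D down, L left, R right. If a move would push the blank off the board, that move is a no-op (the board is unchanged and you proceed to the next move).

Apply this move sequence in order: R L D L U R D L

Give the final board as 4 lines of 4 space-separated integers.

After move 1 (R):
15 12 11  0
 9  5  6  1
14  3  4 10
13  2  7  8

After move 2 (L):
15 12  0 11
 9  5  6  1
14  3  4 10
13  2  7  8

After move 3 (D):
15 12  6 11
 9  5  0  1
14  3  4 10
13  2  7  8

After move 4 (L):
15 12  6 11
 9  0  5  1
14  3  4 10
13  2  7  8

After move 5 (U):
15  0  6 11
 9 12  5  1
14  3  4 10
13  2  7  8

After move 6 (R):
15  6  0 11
 9 12  5  1
14  3  4 10
13  2  7  8

After move 7 (D):
15  6  5 11
 9 12  0  1
14  3  4 10
13  2  7  8

After move 8 (L):
15  6  5 11
 9  0 12  1
14  3  4 10
13  2  7  8

Answer: 15  6  5 11
 9  0 12  1
14  3  4 10
13  2  7  8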